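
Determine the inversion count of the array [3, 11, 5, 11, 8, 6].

Finding inversions in [3, 11, 5, 11, 8, 6]:

(1, 2): arr[1]=11 > arr[2]=5
(1, 4): arr[1]=11 > arr[4]=8
(1, 5): arr[1]=11 > arr[5]=6
(3, 4): arr[3]=11 > arr[4]=8
(3, 5): arr[3]=11 > arr[5]=6
(4, 5): arr[4]=8 > arr[5]=6

Total inversions: 6

The array has 6 inversion(s): (1,2), (1,4), (1,5), (3,4), (3,5), (4,5). Each pair (i,j) satisfies i < j and arr[i] > arr[j].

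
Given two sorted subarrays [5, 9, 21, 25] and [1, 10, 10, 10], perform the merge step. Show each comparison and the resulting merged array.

Merging process:

Compare 5 vs 1: take 1 from right. Merged: [1]
Compare 5 vs 10: take 5 from left. Merged: [1, 5]
Compare 9 vs 10: take 9 from left. Merged: [1, 5, 9]
Compare 21 vs 10: take 10 from right. Merged: [1, 5, 9, 10]
Compare 21 vs 10: take 10 from right. Merged: [1, 5, 9, 10, 10]
Compare 21 vs 10: take 10 from right. Merged: [1, 5, 9, 10, 10, 10]
Append remaining from left: [21, 25]. Merged: [1, 5, 9, 10, 10, 10, 21, 25]

Final merged array: [1, 5, 9, 10, 10, 10, 21, 25]
Total comparisons: 6

The merged array is [1, 5, 9, 10, 10, 10, 21, 25], requiring 6 comparisons. The merge step runs in O(n) time where n is the total number of elements.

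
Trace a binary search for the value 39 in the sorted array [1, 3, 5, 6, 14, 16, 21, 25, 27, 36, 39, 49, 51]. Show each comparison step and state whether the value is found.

Binary search for 39 in [1, 3, 5, 6, 14, 16, 21, 25, 27, 36, 39, 49, 51]:

lo=0, hi=12, mid=6, arr[mid]=21 -> 21 < 39, search right half
lo=7, hi=12, mid=9, arr[mid]=36 -> 36 < 39, search right half
lo=10, hi=12, mid=11, arr[mid]=49 -> 49 > 39, search left half
lo=10, hi=10, mid=10, arr[mid]=39 -> Found target at index 10!

Binary search finds 39 at index 10 after 4 comparisons. The search repeatedly halves the search space by comparing with the middle element.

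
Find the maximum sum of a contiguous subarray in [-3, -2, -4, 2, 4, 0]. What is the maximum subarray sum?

Using Kadane's algorithm on [-3, -2, -4, 2, 4, 0]:

Scanning through the array:
Position 1 (value -2): max_ending_here = -2, max_so_far = -2
Position 2 (value -4): max_ending_here = -4, max_so_far = -2
Position 3 (value 2): max_ending_here = 2, max_so_far = 2
Position 4 (value 4): max_ending_here = 6, max_so_far = 6
Position 5 (value 0): max_ending_here = 6, max_so_far = 6

Maximum subarray: [2, 4]
Maximum sum: 6

The maximum subarray is [2, 4] with sum 6. This subarray runs from index 3 to index 4.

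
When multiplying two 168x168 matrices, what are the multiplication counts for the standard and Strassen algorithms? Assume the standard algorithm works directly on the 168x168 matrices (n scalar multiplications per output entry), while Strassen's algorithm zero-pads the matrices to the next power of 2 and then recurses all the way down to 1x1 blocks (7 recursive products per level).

Matrix multiplication for 168x168 matrices:

Strassen's algorithm requires power-of-2 dimensions. Pad 168x168 to 256x256 (next power of 2).

Standard algorithm: 168^3 = 4741632 multiplications
Strassen's algorithm: 7^(log2(256)) = 7^8 = 5764801 multiplications
Difference: 4741632 - 5764801 = -1023169 (Strassen uses MORE here due to padding overhead — for small or just-over-power-of-2 n, padding can outweigh the per-level savings)

Standard: 4741632 multiplications (168^3). Strassen: 5764801 multiplications (7^8, after padding to 256x256). Strassen reduces 8 recursive multiplications to 7 at each level.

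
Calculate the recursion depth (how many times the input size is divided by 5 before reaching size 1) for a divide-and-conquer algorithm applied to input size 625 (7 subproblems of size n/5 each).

For divide and conquer with division factor 5:

Problem sizes at each level:
Level 0: 625
Level 1: 125
Level 2: 25
Level 3: 5
Level 4: 1

The root is level 0 and the size-1 base case is level 4 (the tree spans levels 0 through 4, i.e. 5 levels counting the root), so the depth is the number of divisions: log_5(625) = 4

The recursion tree depth is log_5(625) = 4. At each level, the problem size is divided by 5, so it takes 4 divisions to reduce to a base case of size 1. The algorithm makes 7 recursive calls at each level.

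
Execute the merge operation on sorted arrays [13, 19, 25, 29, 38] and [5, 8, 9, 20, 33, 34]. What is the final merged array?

Merging process:

Compare 13 vs 5: take 5 from right. Merged: [5]
Compare 13 vs 8: take 8 from right. Merged: [5, 8]
Compare 13 vs 9: take 9 from right. Merged: [5, 8, 9]
Compare 13 vs 20: take 13 from left. Merged: [5, 8, 9, 13]
Compare 19 vs 20: take 19 from left. Merged: [5, 8, 9, 13, 19]
Compare 25 vs 20: take 20 from right. Merged: [5, 8, 9, 13, 19, 20]
Compare 25 vs 33: take 25 from left. Merged: [5, 8, 9, 13, 19, 20, 25]
Compare 29 vs 33: take 29 from left. Merged: [5, 8, 9, 13, 19, 20, 25, 29]
Compare 38 vs 33: take 33 from right. Merged: [5, 8, 9, 13, 19, 20, 25, 29, 33]
Compare 38 vs 34: take 34 from right. Merged: [5, 8, 9, 13, 19, 20, 25, 29, 33, 34]
Append remaining from left: [38]. Merged: [5, 8, 9, 13, 19, 20, 25, 29, 33, 34, 38]

Final merged array: [5, 8, 9, 13, 19, 20, 25, 29, 33, 34, 38]
Total comparisons: 10

The merged array is [5, 8, 9, 13, 19, 20, 25, 29, 33, 34, 38], requiring 10 comparisons. The merge step runs in O(n) time where n is the total number of elements.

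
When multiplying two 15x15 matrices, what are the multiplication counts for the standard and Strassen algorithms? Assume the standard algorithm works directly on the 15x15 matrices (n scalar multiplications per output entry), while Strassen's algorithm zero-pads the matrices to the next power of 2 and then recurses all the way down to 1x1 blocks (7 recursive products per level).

Matrix multiplication for 15x15 matrices:

Strassen's algorithm requires power-of-2 dimensions. Pad 15x15 to 16x16 (next power of 2).

Standard algorithm: 15^3 = 3375 multiplications
Strassen's algorithm: 7^(log2(16)) = 7^4 = 2401 multiplications
Savings: 3375 - 2401 = 974 multiplications

Standard: 3375 multiplications (15^3). Strassen: 2401 multiplications (7^4, after padding to 16x16). Strassen reduces 8 recursive multiplications to 7 at each level.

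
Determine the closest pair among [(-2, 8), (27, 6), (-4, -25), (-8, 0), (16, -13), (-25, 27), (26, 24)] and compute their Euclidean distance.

Computing all pairwise distances among 7 points:

d((-2, 8), (27, 6)) = 29.0689
d((-2, 8), (-4, -25)) = 33.0606
d((-2, 8), (-8, 0)) = 10.0 <-- minimum
d((-2, 8), (16, -13)) = 27.6586
d((-2, 8), (-25, 27)) = 29.8329
d((-2, 8), (26, 24)) = 32.249
d((27, 6), (-4, -25)) = 43.8406
d((27, 6), (-8, 0)) = 35.5106
d((27, 6), (16, -13)) = 21.9545
d((27, 6), (-25, 27)) = 56.0803
d((27, 6), (26, 24)) = 18.0278
d((-4, -25), (-8, 0)) = 25.318
d((-4, -25), (16, -13)) = 23.3238
d((-4, -25), (-25, 27)) = 56.0803
d((-4, -25), (26, 24)) = 57.4543
d((-8, 0), (16, -13)) = 27.2947
d((-8, 0), (-25, 27)) = 31.9061
d((-8, 0), (26, 24)) = 41.6173
d((16, -13), (-25, 27)) = 57.28
d((16, -13), (26, 24)) = 38.3275
d((-25, 27), (26, 24)) = 51.0882

Closest pair: (-2, 8) and (-8, 0) with distance 10.0

The closest pair is (-2, 8) and (-8, 0) with Euclidean distance 10.0. For 7 points, brute-force pairwise comparison is shown above. For large n, the divide-and-conquer algorithm (sort by x, recurse on halves, check the dividing strip) achieves O(n log n).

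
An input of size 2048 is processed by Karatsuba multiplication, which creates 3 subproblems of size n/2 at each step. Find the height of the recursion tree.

For divide and conquer with division factor 2:

Problem sizes at each level:
Level 0: 2048
Level 1: 1024
Level 2: 512
Level 3: 256
Level 4: 128
Level 5: 64
Level 6: 32
Level 7: 16
Level 8: 8
Level 9: 4
Level 10: 2
Level 11: 1

The root is level 0 and the size-1 base case is level 11 (the tree spans levels 0 through 11, i.e. 12 levels counting the root), so the depth is the number of divisions: log_2(2048) = 11

The recursion tree depth is log_2(2048) = 11. At each level, the problem size is divided by 2, so it takes 11 divisions to reduce to a base case of size 1. The algorithm makes 3 recursive calls at each level.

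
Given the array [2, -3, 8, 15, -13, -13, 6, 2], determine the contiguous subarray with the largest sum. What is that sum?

Using Kadane's algorithm on [2, -3, 8, 15, -13, -13, 6, 2]:

Scanning through the array:
Position 1 (value -3): max_ending_here = -1, max_so_far = 2
Position 2 (value 8): max_ending_here = 8, max_so_far = 8
Position 3 (value 15): max_ending_here = 23, max_so_far = 23
Position 4 (value -13): max_ending_here = 10, max_so_far = 23
Position 5 (value -13): max_ending_here = -3, max_so_far = 23
Position 6 (value 6): max_ending_here = 6, max_so_far = 23
Position 7 (value 2): max_ending_here = 8, max_so_far = 23

Maximum subarray: [8, 15]
Maximum sum: 23

The maximum subarray is [8, 15] with sum 23. This subarray runs from index 2 to index 3.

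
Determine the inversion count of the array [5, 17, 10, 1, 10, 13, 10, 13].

Finding inversions in [5, 17, 10, 1, 10, 13, 10, 13]:

(0, 3): arr[0]=5 > arr[3]=1
(1, 2): arr[1]=17 > arr[2]=10
(1, 3): arr[1]=17 > arr[3]=1
(1, 4): arr[1]=17 > arr[4]=10
(1, 5): arr[1]=17 > arr[5]=13
(1, 6): arr[1]=17 > arr[6]=10
(1, 7): arr[1]=17 > arr[7]=13
(2, 3): arr[2]=10 > arr[3]=1
(5, 6): arr[5]=13 > arr[6]=10

Total inversions: 9

The array has 9 inversion(s): (0,3), (1,2), (1,3), (1,4), (1,5), (1,6), (1,7), (2,3), (5,6). Each pair (i,j) satisfies i < j and arr[i] > arr[j].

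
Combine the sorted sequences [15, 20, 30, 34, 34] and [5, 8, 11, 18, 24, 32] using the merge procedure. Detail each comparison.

Merging process:

Compare 15 vs 5: take 5 from right. Merged: [5]
Compare 15 vs 8: take 8 from right. Merged: [5, 8]
Compare 15 vs 11: take 11 from right. Merged: [5, 8, 11]
Compare 15 vs 18: take 15 from left. Merged: [5, 8, 11, 15]
Compare 20 vs 18: take 18 from right. Merged: [5, 8, 11, 15, 18]
Compare 20 vs 24: take 20 from left. Merged: [5, 8, 11, 15, 18, 20]
Compare 30 vs 24: take 24 from right. Merged: [5, 8, 11, 15, 18, 20, 24]
Compare 30 vs 32: take 30 from left. Merged: [5, 8, 11, 15, 18, 20, 24, 30]
Compare 34 vs 32: take 32 from right. Merged: [5, 8, 11, 15, 18, 20, 24, 30, 32]
Append remaining from left: [34, 34]. Merged: [5, 8, 11, 15, 18, 20, 24, 30, 32, 34, 34]

Final merged array: [5, 8, 11, 15, 18, 20, 24, 30, 32, 34, 34]
Total comparisons: 9

The merged array is [5, 8, 11, 15, 18, 20, 24, 30, 32, 34, 34], requiring 9 comparisons. The merge step runs in O(n) time where n is the total number of elements.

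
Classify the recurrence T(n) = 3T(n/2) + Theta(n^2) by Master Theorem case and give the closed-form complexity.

Master Theorem for T(n) = 3T(n/2) + O(n^2):

a = 3, b = 2, c = 2
log_b(a) = log_2(3) = 1.5850

Case 3: c = 2 > log_2(3) = 1.5850
T(n) = O(n^2) = O(n^2)

For T(n) = 3T(n/2) + O(n^2): log_2(3) = 1.5850. This is Case 3 of the Master Theorem (c > log_b(a), work dominated by root), giving O(n^2).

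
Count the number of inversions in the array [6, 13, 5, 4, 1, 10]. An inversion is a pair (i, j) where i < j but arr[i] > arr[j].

Finding inversions in [6, 13, 5, 4, 1, 10]:

(0, 2): arr[0]=6 > arr[2]=5
(0, 3): arr[0]=6 > arr[3]=4
(0, 4): arr[0]=6 > arr[4]=1
(1, 2): arr[1]=13 > arr[2]=5
(1, 3): arr[1]=13 > arr[3]=4
(1, 4): arr[1]=13 > arr[4]=1
(1, 5): arr[1]=13 > arr[5]=10
(2, 3): arr[2]=5 > arr[3]=4
(2, 4): arr[2]=5 > arr[4]=1
(3, 4): arr[3]=4 > arr[4]=1

Total inversions: 10

The array has 10 inversion(s): (0,2), (0,3), (0,4), (1,2), (1,3), (1,4), (1,5), (2,3), (2,4), (3,4). Each pair (i,j) satisfies i < j and arr[i] > arr[j].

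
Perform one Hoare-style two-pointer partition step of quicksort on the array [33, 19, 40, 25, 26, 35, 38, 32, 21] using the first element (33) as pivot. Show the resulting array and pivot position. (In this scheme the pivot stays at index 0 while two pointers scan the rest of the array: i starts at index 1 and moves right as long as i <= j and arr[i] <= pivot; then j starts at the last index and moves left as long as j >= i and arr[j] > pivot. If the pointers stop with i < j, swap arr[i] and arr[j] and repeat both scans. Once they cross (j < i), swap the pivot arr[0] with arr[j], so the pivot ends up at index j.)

Hoare-style two-pointer partition with pivot = 33:

Initial array: [33, 19, 40, 25, 26, 35, 38, 32, 21]

Pointers start at i = 1, j = 8.
i stops at index 2 (arr[2]=40 > 33), j stops at index 8 (arr[8]=21 <= 33): swap arr[2] and arr[8], array becomes [33, 19, 21, 25, 26, 35, 38, 32, 40]
i stops at index 5 (arr[5]=35 > 33), j stops at index 7 (arr[7]=32 <= 33): swap arr[5] and arr[7], array becomes [33, 19, 21, 25, 26, 32, 38, 35, 40]
i ends at 6, j ends at 5: the pointers have crossed (j < i), so scanning stops.

Swap pivot arr[0] with arr[5] to place pivot at position 5: [32, 19, 21, 25, 26, 33, 38, 35, 40]
Pivot position: 5

After partitioning with pivot 33, the array becomes [32, 19, 21, 25, 26, 33, 38, 35, 40]. The pivot is placed at index 5. All elements to the left of the pivot are <= 33, and all elements to the right are > 33.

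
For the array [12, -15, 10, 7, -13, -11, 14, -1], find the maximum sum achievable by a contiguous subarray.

Using Kadane's algorithm on [12, -15, 10, 7, -13, -11, 14, -1]:

Scanning through the array:
Position 1 (value -15): max_ending_here = -3, max_so_far = 12
Position 2 (value 10): max_ending_here = 10, max_so_far = 12
Position 3 (value 7): max_ending_here = 17, max_so_far = 17
Position 4 (value -13): max_ending_here = 4, max_so_far = 17
Position 5 (value -11): max_ending_here = -7, max_so_far = 17
Position 6 (value 14): max_ending_here = 14, max_so_far = 17
Position 7 (value -1): max_ending_here = 13, max_so_far = 17

Maximum subarray: [10, 7]
Maximum sum: 17

The maximum subarray is [10, 7] with sum 17. This subarray runs from index 2 to index 3.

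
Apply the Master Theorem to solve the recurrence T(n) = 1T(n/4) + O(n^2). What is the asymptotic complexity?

Master Theorem for T(n) = 1T(n/4) + O(n^2):

a = 1, b = 4, c = 2
log_b(a) = log_4(1) = 0.0000

Case 3: c = 2 > log_4(1) = 0.0000
T(n) = O(n^2) = O(n^2)

For T(n) = 1T(n/4) + O(n^2): log_4(1) = 0.0000. This is Case 3 of the Master Theorem (c > log_b(a), work dominated by root), giving O(n^2).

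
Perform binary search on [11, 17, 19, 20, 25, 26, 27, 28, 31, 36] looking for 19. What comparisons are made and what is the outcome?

Binary search for 19 in [11, 17, 19, 20, 25, 26, 27, 28, 31, 36]:

lo=0, hi=9, mid=4, arr[mid]=25 -> 25 > 19, search left half
lo=0, hi=3, mid=1, arr[mid]=17 -> 17 < 19, search right half
lo=2, hi=3, mid=2, arr[mid]=19 -> Found target at index 2!

Binary search finds 19 at index 2 after 3 comparisons. The search repeatedly halves the search space by comparing with the middle element.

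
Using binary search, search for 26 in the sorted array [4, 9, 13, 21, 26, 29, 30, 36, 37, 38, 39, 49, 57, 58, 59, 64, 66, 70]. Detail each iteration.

Binary search for 26 in [4, 9, 13, 21, 26, 29, 30, 36, 37, 38, 39, 49, 57, 58, 59, 64, 66, 70]:

lo=0, hi=17, mid=8, arr[mid]=37 -> 37 > 26, search left half
lo=0, hi=7, mid=3, arr[mid]=21 -> 21 < 26, search right half
lo=4, hi=7, mid=5, arr[mid]=29 -> 29 > 26, search left half
lo=4, hi=4, mid=4, arr[mid]=26 -> Found target at index 4!

Binary search finds 26 at index 4 after 4 comparisons. The search repeatedly halves the search space by comparing with the middle element.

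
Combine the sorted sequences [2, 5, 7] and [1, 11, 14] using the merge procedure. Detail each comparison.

Merging process:

Compare 2 vs 1: take 1 from right. Merged: [1]
Compare 2 vs 11: take 2 from left. Merged: [1, 2]
Compare 5 vs 11: take 5 from left. Merged: [1, 2, 5]
Compare 7 vs 11: take 7 from left. Merged: [1, 2, 5, 7]
Append remaining from right: [11, 14]. Merged: [1, 2, 5, 7, 11, 14]

Final merged array: [1, 2, 5, 7, 11, 14]
Total comparisons: 4

The merged array is [1, 2, 5, 7, 11, 14], requiring 4 comparisons. The merge step runs in O(n) time where n is the total number of elements.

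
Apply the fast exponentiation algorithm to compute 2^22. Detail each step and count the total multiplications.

Computing 2^22 by squaring (build up from 2^1; each line after the first costs one multiplication):

2^1 = 2
2^2 = (2^1)^2 = 2^2 = 4
2^4 = (2^2)^2 = 4^2 = 16
2^5 = 2 * 2^4 = 2 * 16 = 32
2^10 = (2^5)^2 = 32^2 = 1024
2^11 = 2 * 2^10 = 2 * 1024 = 2048
2^22 = (2^11)^2 = 2048^2 = 4194304

Result: 4194304
Multiplications needed: 6 (6 lines after 2^1)

2^22 = 4194304. Using exponentiation by squaring, this requires 6 multiplications. The key idea: if the exponent is even, square the half-power; if odd, multiply by the base once.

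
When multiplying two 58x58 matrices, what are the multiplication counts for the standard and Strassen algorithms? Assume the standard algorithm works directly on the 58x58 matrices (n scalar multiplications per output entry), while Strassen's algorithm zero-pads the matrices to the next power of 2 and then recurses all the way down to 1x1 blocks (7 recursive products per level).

Matrix multiplication for 58x58 matrices:

Strassen's algorithm requires power-of-2 dimensions. Pad 58x58 to 64x64 (next power of 2).

Standard algorithm: 58^3 = 195112 multiplications
Strassen's algorithm: 7^(log2(64)) = 7^6 = 117649 multiplications
Savings: 195112 - 117649 = 77463 multiplications

Standard: 195112 multiplications (58^3). Strassen: 117649 multiplications (7^6, after padding to 64x64). Strassen reduces 8 recursive multiplications to 7 at each level.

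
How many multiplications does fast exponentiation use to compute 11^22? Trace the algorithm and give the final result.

Computing 11^22 by squaring (build up from 11^1; each line after the first costs one multiplication):

11^1 = 11
11^2 = (11^1)^2 = 11^2 = 121
11^4 = (11^2)^2 = 121^2 = 14641
11^5 = 11 * 11^4 = 11 * 14641 = 161051
11^10 = (11^5)^2 = 161051^2 = 25937424601
11^11 = 11 * 11^10 = 11 * 25937424601 = 285311670611
11^22 = (11^11)^2 = 285311670611^2 = 81402749386839761113321

Result: 81402749386839761113321
Multiplications needed: 6 (6 lines after 11^1)

11^22 = 81402749386839761113321. Using exponentiation by squaring, this requires 6 multiplications. The key idea: if the exponent is even, square the half-power; if odd, multiply by the base once.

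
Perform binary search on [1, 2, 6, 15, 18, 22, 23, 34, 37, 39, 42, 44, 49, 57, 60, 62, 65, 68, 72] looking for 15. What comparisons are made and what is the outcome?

Binary search for 15 in [1, 2, 6, 15, 18, 22, 23, 34, 37, 39, 42, 44, 49, 57, 60, 62, 65, 68, 72]:

lo=0, hi=18, mid=9, arr[mid]=39 -> 39 > 15, search left half
lo=0, hi=8, mid=4, arr[mid]=18 -> 18 > 15, search left half
lo=0, hi=3, mid=1, arr[mid]=2 -> 2 < 15, search right half
lo=2, hi=3, mid=2, arr[mid]=6 -> 6 < 15, search right half
lo=3, hi=3, mid=3, arr[mid]=15 -> Found target at index 3!

Binary search finds 15 at index 3 after 5 comparisons. The search repeatedly halves the search space by comparing with the middle element.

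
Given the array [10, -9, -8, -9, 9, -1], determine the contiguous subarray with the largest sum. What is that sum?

Using Kadane's algorithm on [10, -9, -8, -9, 9, -1]:

Scanning through the array:
Position 1 (value -9): max_ending_here = 1, max_so_far = 10
Position 2 (value -8): max_ending_here = -7, max_so_far = 10
Position 3 (value -9): max_ending_here = -9, max_so_far = 10
Position 4 (value 9): max_ending_here = 9, max_so_far = 10
Position 5 (value -1): max_ending_here = 8, max_so_far = 10

Maximum subarray: [10]
Maximum sum: 10

The maximum subarray is [10] with sum 10. This subarray runs from index 0 to index 0.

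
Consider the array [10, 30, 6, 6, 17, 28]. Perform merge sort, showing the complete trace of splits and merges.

Merge sort trace:

Split: [10, 30, 6, 6, 17, 28] -> [10, 30, 6] and [6, 17, 28]
  Split: [10, 30, 6] -> [10] and [30, 6]
    Split: [30, 6] -> [30] and [6]
    Merge: [30] + [6] -> [6, 30]
  Merge: [10] + [6, 30] -> [6, 10, 30]
  Split: [6, 17, 28] -> [6] and [17, 28]
    Split: [17, 28] -> [17] and [28]
    Merge: [17] + [28] -> [17, 28]
  Merge: [6] + [17, 28] -> [6, 17, 28]
Merge: [6, 10, 30] + [6, 17, 28] -> [6, 6, 10, 17, 28, 30]

Final sorted array: [6, 6, 10, 17, 28, 30]

The merge sort proceeds by recursively splitting the array and merging sorted halves.
After all merges, the sorted array is [6, 6, 10, 17, 28, 30].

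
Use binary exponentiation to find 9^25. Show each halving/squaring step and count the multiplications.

Computing 9^25 by squaring (build up from 9^1; each line after the first costs one multiplication):

9^1 = 9
9^2 = (9^1)^2 = 9^2 = 81
9^3 = 9 * 9^2 = 9 * 81 = 729
9^6 = (9^3)^2 = 729^2 = 531441
9^12 = (9^6)^2 = 531441^2 = 282429536481
9^24 = (9^12)^2 = 282429536481^2 = 79766443076872509863361
9^25 = 9 * 9^24 = 9 * 79766443076872509863361 = 717897987691852588770249

Result: 717897987691852588770249
Multiplications needed: 6 (6 lines after 9^1)

9^25 = 717897987691852588770249. Using exponentiation by squaring, this requires 6 multiplications. The key idea: if the exponent is even, square the half-power; if odd, multiply by the base once.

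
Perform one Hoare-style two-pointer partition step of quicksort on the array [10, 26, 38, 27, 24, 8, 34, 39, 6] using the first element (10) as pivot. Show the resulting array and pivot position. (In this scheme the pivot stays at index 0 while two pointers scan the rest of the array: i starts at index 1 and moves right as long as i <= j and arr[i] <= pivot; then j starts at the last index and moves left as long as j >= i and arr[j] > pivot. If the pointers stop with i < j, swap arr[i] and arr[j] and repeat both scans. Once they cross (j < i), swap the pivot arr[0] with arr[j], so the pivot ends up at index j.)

Hoare-style two-pointer partition with pivot = 10:

Initial array: [10, 26, 38, 27, 24, 8, 34, 39, 6]

Pointers start at i = 1, j = 8.
i stops at index 1 (arr[1]=26 > 10), j stops at index 8 (arr[8]=6 <= 10): swap arr[1] and arr[8], array becomes [10, 6, 38, 27, 24, 8, 34, 39, 26]
i stops at index 2 (arr[2]=38 > 10), j stops at index 5 (arr[5]=8 <= 10): swap arr[2] and arr[5], array becomes [10, 6, 8, 27, 24, 38, 34, 39, 26]
i ends at 3, j ends at 2: the pointers have crossed (j < i), so scanning stops.

Swap pivot arr[0] with arr[2] to place pivot at position 2: [8, 6, 10, 27, 24, 38, 34, 39, 26]
Pivot position: 2

After partitioning with pivot 10, the array becomes [8, 6, 10, 27, 24, 38, 34, 39, 26]. The pivot is placed at index 2. All elements to the left of the pivot are <= 10, and all elements to the right are > 10.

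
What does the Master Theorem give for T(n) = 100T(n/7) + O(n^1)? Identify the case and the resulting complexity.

Master Theorem for T(n) = 100T(n/7) + O(n^1):

a = 100, b = 7, c = 1
log_b(a) = log_7(100) = 2.3666

Case 1: c = 1 < log_7(100) = 2.3666
T(n) = O(n^(log_7 100))

For T(n) = 100T(n/7) + O(n^1): log_7(100) = 2.3666. This is Case 1 of the Master Theorem (c < log_b(a), work dominated by leaves), giving O(n^(log_7 100)).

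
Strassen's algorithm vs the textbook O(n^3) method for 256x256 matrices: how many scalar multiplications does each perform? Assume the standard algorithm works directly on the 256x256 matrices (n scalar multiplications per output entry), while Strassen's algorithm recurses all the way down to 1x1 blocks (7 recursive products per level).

Matrix multiplication for 256x256 matrices:

Standard algorithm: 256^3 = 16777216 multiplications
Strassen's algorithm: 7^(log2(256)) = 7^8 = 5764801 multiplications
Savings: 16777216 - 5764801 = 11012415 multiplications

Standard: 16777216 multiplications (256^3). Strassen: 5764801 multiplications (7^8). Strassen reduces 8 recursive multiplications to 7 at each level.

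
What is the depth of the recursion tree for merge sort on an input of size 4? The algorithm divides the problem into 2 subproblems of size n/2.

For divide and conquer with division factor 2:

Problem sizes at each level:
Level 0: 4
Level 1: 2
Level 2: 1

The root is level 0 and the size-1 base case is level 2 (the tree spans levels 0 through 2, i.e. 3 levels counting the root), so the depth is the number of divisions: log_2(4) = 2

The recursion tree depth is log_2(4) = 2. At each level, the problem size is divided by 2, so it takes 2 divisions to reduce to a base case of size 1. The algorithm makes 2 recursive calls at each level.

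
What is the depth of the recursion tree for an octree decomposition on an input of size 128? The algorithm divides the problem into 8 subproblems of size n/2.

For divide and conquer with division factor 2:

Problem sizes at each level:
Level 0: 128
Level 1: 64
Level 2: 32
Level 3: 16
Level 4: 8
Level 5: 4
Level 6: 2
Level 7: 1

The root is level 0 and the size-1 base case is level 7 (the tree spans levels 0 through 7, i.e. 8 levels counting the root), so the depth is the number of divisions: log_2(128) = 7

The recursion tree depth is log_2(128) = 7. At each level, the problem size is divided by 2, so it takes 7 divisions to reduce to a base case of size 1. The algorithm makes 8 recursive calls at each level.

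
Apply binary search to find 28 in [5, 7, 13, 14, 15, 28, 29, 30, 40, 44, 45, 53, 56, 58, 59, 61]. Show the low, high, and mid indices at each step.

Binary search for 28 in [5, 7, 13, 14, 15, 28, 29, 30, 40, 44, 45, 53, 56, 58, 59, 61]:

lo=0, hi=15, mid=7, arr[mid]=30 -> 30 > 28, search left half
lo=0, hi=6, mid=3, arr[mid]=14 -> 14 < 28, search right half
lo=4, hi=6, mid=5, arr[mid]=28 -> Found target at index 5!

Binary search finds 28 at index 5 after 3 comparisons. The search repeatedly halves the search space by comparing with the middle element.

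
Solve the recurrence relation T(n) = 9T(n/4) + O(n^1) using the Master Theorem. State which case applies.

Master Theorem for T(n) = 9T(n/4) + O(n^1):

a = 9, b = 4, c = 1
log_b(a) = log_4(9) = 1.5850

Case 1: c = 1 < log_4(9) = 1.5850
T(n) = O(n^(log_4 9))

For T(n) = 9T(n/4) + O(n^1): log_4(9) = 1.5850. This is Case 1 of the Master Theorem (c < log_b(a), work dominated by leaves), giving O(n^(log_4 9)).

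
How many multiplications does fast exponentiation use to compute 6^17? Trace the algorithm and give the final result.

Computing 6^17 by squaring (build up from 6^1; each line after the first costs one multiplication):

6^1 = 6
6^2 = (6^1)^2 = 6^2 = 36
6^4 = (6^2)^2 = 36^2 = 1296
6^8 = (6^4)^2 = 1296^2 = 1679616
6^16 = (6^8)^2 = 1679616^2 = 2821109907456
6^17 = 6 * 6^16 = 6 * 2821109907456 = 16926659444736

Result: 16926659444736
Multiplications needed: 5 (5 lines after 6^1)

6^17 = 16926659444736. Using exponentiation by squaring, this requires 5 multiplications. The key idea: if the exponent is even, square the half-power; if odd, multiply by the base once.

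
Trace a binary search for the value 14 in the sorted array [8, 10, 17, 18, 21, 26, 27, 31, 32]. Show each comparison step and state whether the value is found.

Binary search for 14 in [8, 10, 17, 18, 21, 26, 27, 31, 32]:

lo=0, hi=8, mid=4, arr[mid]=21 -> 21 > 14, search left half
lo=0, hi=3, mid=1, arr[mid]=10 -> 10 < 14, search right half
lo=2, hi=3, mid=2, arr[mid]=17 -> 17 > 14, search left half
lo=2 > hi=1, target 14 not found

Binary search determines that 14 is not in the array after 3 comparisons. The search space was exhausted without finding the target.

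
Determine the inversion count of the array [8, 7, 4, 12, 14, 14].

Finding inversions in [8, 7, 4, 12, 14, 14]:

(0, 1): arr[0]=8 > arr[1]=7
(0, 2): arr[0]=8 > arr[2]=4
(1, 2): arr[1]=7 > arr[2]=4

Total inversions: 3

The array has 3 inversion(s): (0,1), (0,2), (1,2). Each pair (i,j) satisfies i < j and arr[i] > arr[j].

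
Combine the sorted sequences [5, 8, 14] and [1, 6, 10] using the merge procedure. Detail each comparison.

Merging process:

Compare 5 vs 1: take 1 from right. Merged: [1]
Compare 5 vs 6: take 5 from left. Merged: [1, 5]
Compare 8 vs 6: take 6 from right. Merged: [1, 5, 6]
Compare 8 vs 10: take 8 from left. Merged: [1, 5, 6, 8]
Compare 14 vs 10: take 10 from right. Merged: [1, 5, 6, 8, 10]
Append remaining from left: [14]. Merged: [1, 5, 6, 8, 10, 14]

Final merged array: [1, 5, 6, 8, 10, 14]
Total comparisons: 5

The merged array is [1, 5, 6, 8, 10, 14], requiring 5 comparisons. The merge step runs in O(n) time where n is the total number of elements.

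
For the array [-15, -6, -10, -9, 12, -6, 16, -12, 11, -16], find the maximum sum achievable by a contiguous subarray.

Using Kadane's algorithm on [-15, -6, -10, -9, 12, -6, 16, -12, 11, -16]:

Scanning through the array:
Position 1 (value -6): max_ending_here = -6, max_so_far = -6
Position 2 (value -10): max_ending_here = -10, max_so_far = -6
Position 3 (value -9): max_ending_here = -9, max_so_far = -6
Position 4 (value 12): max_ending_here = 12, max_so_far = 12
Position 5 (value -6): max_ending_here = 6, max_so_far = 12
Position 6 (value 16): max_ending_here = 22, max_so_far = 22
Position 7 (value -12): max_ending_here = 10, max_so_far = 22
Position 8 (value 11): max_ending_here = 21, max_so_far = 22
Position 9 (value -16): max_ending_here = 5, max_so_far = 22

Maximum subarray: [12, -6, 16]
Maximum sum: 22

The maximum subarray is [12, -6, 16] with sum 22. This subarray runs from index 4 to index 6.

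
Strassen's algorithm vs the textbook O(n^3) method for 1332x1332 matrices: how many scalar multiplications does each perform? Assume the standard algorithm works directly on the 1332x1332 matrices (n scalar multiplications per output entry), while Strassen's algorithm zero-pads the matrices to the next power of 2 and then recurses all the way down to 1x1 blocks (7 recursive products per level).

Matrix multiplication for 1332x1332 matrices:

Strassen's algorithm requires power-of-2 dimensions. Pad 1332x1332 to 2048x2048 (next power of 2).

Standard algorithm: 1332^3 = 2363266368 multiplications
Strassen's algorithm: 7^(log2(2048)) = 7^11 = 1977326743 multiplications
Savings: 2363266368 - 1977326743 = 385939625 multiplications

Standard: 2363266368 multiplications (1332^3). Strassen: 1977326743 multiplications (7^11, after padding to 2048x2048). Strassen reduces 8 recursive multiplications to 7 at each level.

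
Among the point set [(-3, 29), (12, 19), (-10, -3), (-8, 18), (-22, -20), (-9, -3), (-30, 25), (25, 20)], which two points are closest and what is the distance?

Computing all pairwise distances among 8 points:

d((-3, 29), (12, 19)) = 18.0278
d((-3, 29), (-10, -3)) = 32.7567
d((-3, 29), (-8, 18)) = 12.083
d((-3, 29), (-22, -20)) = 52.5547
d((-3, 29), (-9, -3)) = 32.5576
d((-3, 29), (-30, 25)) = 27.2947
d((-3, 29), (25, 20)) = 29.4109
d((12, 19), (-10, -3)) = 31.1127
d((12, 19), (-8, 18)) = 20.025
d((12, 19), (-22, -20)) = 51.7397
d((12, 19), (-9, -3)) = 30.4138
d((12, 19), (-30, 25)) = 42.4264
d((12, 19), (25, 20)) = 13.0384
d((-10, -3), (-8, 18)) = 21.095
d((-10, -3), (-22, -20)) = 20.8087
d((-10, -3), (-9, -3)) = 1.0 <-- minimum
d((-10, -3), (-30, 25)) = 34.4093
d((-10, -3), (25, 20)) = 41.8808
d((-8, 18), (-22, -20)) = 40.4969
d((-8, 18), (-9, -3)) = 21.0238
d((-8, 18), (-30, 25)) = 23.0868
d((-8, 18), (25, 20)) = 33.0606
d((-22, -20), (-9, -3)) = 21.4009
d((-22, -20), (-30, 25)) = 45.7056
d((-22, -20), (25, 20)) = 61.7171
d((-9, -3), (-30, 25)) = 35.0
d((-9, -3), (25, 20)) = 41.0488
d((-30, 25), (25, 20)) = 55.2268

Closest pair: (-10, -3) and (-9, -3) with distance 1.0

The closest pair is (-10, -3) and (-9, -3) with Euclidean distance 1.0. For 8 points, brute-force pairwise comparison is shown above. For large n, the divide-and-conquer algorithm (sort by x, recurse on halves, check the dividing strip) achieves O(n log n).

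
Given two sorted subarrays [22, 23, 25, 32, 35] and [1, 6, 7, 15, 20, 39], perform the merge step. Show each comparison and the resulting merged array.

Merging process:

Compare 22 vs 1: take 1 from right. Merged: [1]
Compare 22 vs 6: take 6 from right. Merged: [1, 6]
Compare 22 vs 7: take 7 from right. Merged: [1, 6, 7]
Compare 22 vs 15: take 15 from right. Merged: [1, 6, 7, 15]
Compare 22 vs 20: take 20 from right. Merged: [1, 6, 7, 15, 20]
Compare 22 vs 39: take 22 from left. Merged: [1, 6, 7, 15, 20, 22]
Compare 23 vs 39: take 23 from left. Merged: [1, 6, 7, 15, 20, 22, 23]
Compare 25 vs 39: take 25 from left. Merged: [1, 6, 7, 15, 20, 22, 23, 25]
Compare 32 vs 39: take 32 from left. Merged: [1, 6, 7, 15, 20, 22, 23, 25, 32]
Compare 35 vs 39: take 35 from left. Merged: [1, 6, 7, 15, 20, 22, 23, 25, 32, 35]
Append remaining from right: [39]. Merged: [1, 6, 7, 15, 20, 22, 23, 25, 32, 35, 39]

Final merged array: [1, 6, 7, 15, 20, 22, 23, 25, 32, 35, 39]
Total comparisons: 10

The merged array is [1, 6, 7, 15, 20, 22, 23, 25, 32, 35, 39], requiring 10 comparisons. The merge step runs in O(n) time where n is the total number of elements.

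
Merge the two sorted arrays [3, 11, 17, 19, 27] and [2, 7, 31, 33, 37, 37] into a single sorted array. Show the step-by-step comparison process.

Merging process:

Compare 3 vs 2: take 2 from right. Merged: [2]
Compare 3 vs 7: take 3 from left. Merged: [2, 3]
Compare 11 vs 7: take 7 from right. Merged: [2, 3, 7]
Compare 11 vs 31: take 11 from left. Merged: [2, 3, 7, 11]
Compare 17 vs 31: take 17 from left. Merged: [2, 3, 7, 11, 17]
Compare 19 vs 31: take 19 from left. Merged: [2, 3, 7, 11, 17, 19]
Compare 27 vs 31: take 27 from left. Merged: [2, 3, 7, 11, 17, 19, 27]
Append remaining from right: [31, 33, 37, 37]. Merged: [2, 3, 7, 11, 17, 19, 27, 31, 33, 37, 37]

Final merged array: [2, 3, 7, 11, 17, 19, 27, 31, 33, 37, 37]
Total comparisons: 7

The merged array is [2, 3, 7, 11, 17, 19, 27, 31, 33, 37, 37], requiring 7 comparisons. The merge step runs in O(n) time where n is the total number of elements.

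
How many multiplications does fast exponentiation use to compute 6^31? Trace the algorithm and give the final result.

Computing 6^31 by squaring (build up from 6^1; each line after the first costs one multiplication):

6^1 = 6
6^2 = (6^1)^2 = 6^2 = 36
6^3 = 6 * 6^2 = 6 * 36 = 216
6^6 = (6^3)^2 = 216^2 = 46656
6^7 = 6 * 6^6 = 6 * 46656 = 279936
6^14 = (6^7)^2 = 279936^2 = 78364164096
6^15 = 6 * 6^14 = 6 * 78364164096 = 470184984576
6^30 = (6^15)^2 = 470184984576^2 = 221073919720733357899776
6^31 = 6 * 6^30 = 6 * 221073919720733357899776 = 1326443518324400147398656

Result: 1326443518324400147398656
Multiplications needed: 8 (8 lines after 6^1)

6^31 = 1326443518324400147398656. Using exponentiation by squaring, this requires 8 multiplications. The key idea: if the exponent is even, square the half-power; if odd, multiply by the base once.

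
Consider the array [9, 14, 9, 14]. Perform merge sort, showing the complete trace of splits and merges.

Merge sort trace:

Split: [9, 14, 9, 14] -> [9, 14] and [9, 14]
  Split: [9, 14] -> [9] and [14]
  Merge: [9] + [14] -> [9, 14]
  Split: [9, 14] -> [9] and [14]
  Merge: [9] + [14] -> [9, 14]
Merge: [9, 14] + [9, 14] -> [9, 9, 14, 14]

Final sorted array: [9, 9, 14, 14]

The merge sort proceeds by recursively splitting the array and merging sorted halves.
After all merges, the sorted array is [9, 9, 14, 14].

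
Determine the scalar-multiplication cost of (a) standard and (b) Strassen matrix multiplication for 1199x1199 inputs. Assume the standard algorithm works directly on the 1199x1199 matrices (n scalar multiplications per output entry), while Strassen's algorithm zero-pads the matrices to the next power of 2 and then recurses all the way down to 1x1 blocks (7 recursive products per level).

Matrix multiplication for 1199x1199 matrices:

Strassen's algorithm requires power-of-2 dimensions. Pad 1199x1199 to 2048x2048 (next power of 2).

Standard algorithm: 1199^3 = 1723683599 multiplications
Strassen's algorithm: 7^(log2(2048)) = 7^11 = 1977326743 multiplications
Difference: 1723683599 - 1977326743 = -253643144 (Strassen uses MORE here due to padding overhead — for small or just-over-power-of-2 n, padding can outweigh the per-level savings)

Standard: 1723683599 multiplications (1199^3). Strassen: 1977326743 multiplications (7^11, after padding to 2048x2048). Strassen reduces 8 recursive multiplications to 7 at each level.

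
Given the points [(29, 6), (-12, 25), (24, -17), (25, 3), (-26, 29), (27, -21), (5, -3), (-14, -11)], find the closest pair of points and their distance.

Computing all pairwise distances among 8 points:

d((29, 6), (-12, 25)) = 45.1885
d((29, 6), (24, -17)) = 23.5372
d((29, 6), (25, 3)) = 5.0 <-- minimum
d((29, 6), (-26, 29)) = 59.6154
d((29, 6), (27, -21)) = 27.074
d((29, 6), (5, -3)) = 25.632
d((29, 6), (-14, -11)) = 46.2385
d((-12, 25), (24, -17)) = 55.3173
d((-12, 25), (25, 3)) = 43.0465
d((-12, 25), (-26, 29)) = 14.5602
d((-12, 25), (27, -21)) = 60.3075
d((-12, 25), (5, -3)) = 32.7567
d((-12, 25), (-14, -11)) = 36.0555
d((24, -17), (25, 3)) = 20.025
d((24, -17), (-26, 29)) = 67.9412
d((24, -17), (27, -21)) = 5.0 <-- minimum
d((24, -17), (5, -3)) = 23.6008
d((24, -17), (-14, -11)) = 38.4708
d((25, 3), (-26, 29)) = 57.2451
d((25, 3), (27, -21)) = 24.0832
d((25, 3), (5, -3)) = 20.8806
d((25, 3), (-14, -11)) = 41.4367
d((-26, 29), (27, -21)) = 72.8629
d((-26, 29), (5, -3)) = 44.5533
d((-26, 29), (-14, -11)) = 41.7612
d((27, -21), (5, -3)) = 28.4253
d((27, -21), (-14, -11)) = 42.2019
d((5, -3), (-14, -11)) = 20.6155

Minimum distance: 5.0 (tie among 2 pairs: (29, 6) and (25, 3); (24, -17) and (27, -21))

The minimum Euclidean distance is 5.0. There is a tie: 2 pairs achieve this minimum — (29, 6) and (25, 3); (24, -17) and (27, -21). Any of these is a valid closest pair. For 8 points, brute-force pairwise comparison is shown above. For large n, the divide-and-conquer algorithm (sort by x, recurse on halves, check the dividing strip) achieves O(n log n).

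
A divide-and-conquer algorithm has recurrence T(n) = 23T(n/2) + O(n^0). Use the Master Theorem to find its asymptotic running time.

Master Theorem for T(n) = 23T(n/2) + O(n^0):

a = 23, b = 2, c = 0
log_b(a) = log_2(23) = 4.5236

Case 1: c = 0 < log_2(23) = 4.5236
T(n) = O(n^(log_2 23))

For T(n) = 23T(n/2) + O(n^0): log_2(23) = 4.5236. This is Case 1 of the Master Theorem (c < log_b(a), work dominated by leaves), giving O(n^(log_2 23)).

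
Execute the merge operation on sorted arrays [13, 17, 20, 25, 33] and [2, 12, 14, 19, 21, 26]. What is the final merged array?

Merging process:

Compare 13 vs 2: take 2 from right. Merged: [2]
Compare 13 vs 12: take 12 from right. Merged: [2, 12]
Compare 13 vs 14: take 13 from left. Merged: [2, 12, 13]
Compare 17 vs 14: take 14 from right. Merged: [2, 12, 13, 14]
Compare 17 vs 19: take 17 from left. Merged: [2, 12, 13, 14, 17]
Compare 20 vs 19: take 19 from right. Merged: [2, 12, 13, 14, 17, 19]
Compare 20 vs 21: take 20 from left. Merged: [2, 12, 13, 14, 17, 19, 20]
Compare 25 vs 21: take 21 from right. Merged: [2, 12, 13, 14, 17, 19, 20, 21]
Compare 25 vs 26: take 25 from left. Merged: [2, 12, 13, 14, 17, 19, 20, 21, 25]
Compare 33 vs 26: take 26 from right. Merged: [2, 12, 13, 14, 17, 19, 20, 21, 25, 26]
Append remaining from left: [33]. Merged: [2, 12, 13, 14, 17, 19, 20, 21, 25, 26, 33]

Final merged array: [2, 12, 13, 14, 17, 19, 20, 21, 25, 26, 33]
Total comparisons: 10

The merged array is [2, 12, 13, 14, 17, 19, 20, 21, 25, 26, 33], requiring 10 comparisons. The merge step runs in O(n) time where n is the total number of elements.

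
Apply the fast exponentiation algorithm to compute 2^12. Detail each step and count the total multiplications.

Computing 2^12 by squaring (build up from 2^1; each line after the first costs one multiplication):

2^1 = 2
2^2 = (2^1)^2 = 2^2 = 4
2^3 = 2 * 2^2 = 2 * 4 = 8
2^6 = (2^3)^2 = 8^2 = 64
2^12 = (2^6)^2 = 64^2 = 4096

Result: 4096
Multiplications needed: 4 (4 lines after 2^1)

2^12 = 4096. Using exponentiation by squaring, this requires 4 multiplications. The key idea: if the exponent is even, square the half-power; if odd, multiply by the base once.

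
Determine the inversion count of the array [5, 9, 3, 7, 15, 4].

Finding inversions in [5, 9, 3, 7, 15, 4]:

(0, 2): arr[0]=5 > arr[2]=3
(0, 5): arr[0]=5 > arr[5]=4
(1, 2): arr[1]=9 > arr[2]=3
(1, 3): arr[1]=9 > arr[3]=7
(1, 5): arr[1]=9 > arr[5]=4
(3, 5): arr[3]=7 > arr[5]=4
(4, 5): arr[4]=15 > arr[5]=4

Total inversions: 7

The array has 7 inversion(s): (0,2), (0,5), (1,2), (1,3), (1,5), (3,5), (4,5). Each pair (i,j) satisfies i < j and arr[i] > arr[j].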